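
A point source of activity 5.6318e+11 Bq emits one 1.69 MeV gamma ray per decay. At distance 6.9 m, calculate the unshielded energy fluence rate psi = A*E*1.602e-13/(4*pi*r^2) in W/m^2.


psi = A * E * 1.602e-13 / (4*pi*r^2)
psi = 5.6318e+11 * 1.69 * 1.602e-13 / (4*pi*6.9^2)
psi = 2.5485e-04 W/m^2

2.5485e-04


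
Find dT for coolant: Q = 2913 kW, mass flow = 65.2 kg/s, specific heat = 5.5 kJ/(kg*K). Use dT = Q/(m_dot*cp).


dT = Q / (m_dot * cp)
dT = 2913 / (65.2 * 5.5)
dT = 8.1233 C

8.1233


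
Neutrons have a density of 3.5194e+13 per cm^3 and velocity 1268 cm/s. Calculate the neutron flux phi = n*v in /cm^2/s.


phi = n * v
phi = 3.5194e+13 * 1268
phi = 4.4626e+16 /cm^2/s

4.4626e+16


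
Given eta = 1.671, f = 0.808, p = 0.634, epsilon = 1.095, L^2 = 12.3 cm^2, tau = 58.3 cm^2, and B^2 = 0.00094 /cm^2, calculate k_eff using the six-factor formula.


k_inf = eta*f*p*eps = 1.671*0.808*0.634*1.095 = 0.9373271
P_TNL = 1/(1 + L^2*B^2) = 1/(1 + 12.3*0.00094) = 0.9885702
P_FNL = exp(-B^2*tau) = exp(-0.00094*58.3) = 0.9466726
k_eff = k_inf * P_TNL * P_FNL = 0.9373271 * 0.9885702 * 0.9466726
k_eff = 0.87720

0.87720


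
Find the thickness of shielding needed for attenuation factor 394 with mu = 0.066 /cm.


x = ln(factor) / mu
x = ln(394) / 0.066
x = 90.551 cm

90.551


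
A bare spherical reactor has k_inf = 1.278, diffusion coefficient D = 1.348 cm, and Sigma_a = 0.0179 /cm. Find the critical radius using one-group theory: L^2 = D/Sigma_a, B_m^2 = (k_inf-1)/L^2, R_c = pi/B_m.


L^2 = D / Sigma_a = 1.348 / 0.0179 = 75.30726 cm^2
B_m^2 = (k_inf - 1) / L^2 = (1.278 - 1) / 75.30726 = 0.003691543 /cm^2
For a bare sphere: B_g = pi/R, so R_c = pi / sqrt(B_m^2)
R_c = pi / sqrt(0.003691543) = 51.707 cm

51.707


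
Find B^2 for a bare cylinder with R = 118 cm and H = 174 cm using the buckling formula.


B^2 = (2.405/R)^2 + (pi/H)^2
B^2 = (2.405/118)^2 + (pi/174)^2
B^2 = 7.4139e-04 /cm^2

7.4139e-04


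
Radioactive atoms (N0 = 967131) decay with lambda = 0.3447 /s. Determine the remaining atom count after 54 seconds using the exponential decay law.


N = N0 * exp(-lambda * t)
N = 967131 * exp(-0.3447 * 54)
N = 0.0079729

0.0079729


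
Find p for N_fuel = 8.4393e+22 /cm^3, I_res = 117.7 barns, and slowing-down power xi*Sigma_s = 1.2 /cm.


p = exp(-N * I * 1e-24 / (xi*Sigma_s))
p = exp(-8.4393e+22 * 117.7 * 1e-24 / 1.2)
p = 2.5416e-04

2.5416e-04


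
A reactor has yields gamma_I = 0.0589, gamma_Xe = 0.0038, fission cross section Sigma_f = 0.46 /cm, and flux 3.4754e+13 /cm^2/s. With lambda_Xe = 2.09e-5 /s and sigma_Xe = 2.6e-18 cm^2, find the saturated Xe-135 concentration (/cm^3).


Xe_eq = (gamma_I + gamma_Xe) * Sigma_f * phi / (lambda_Xe + sigma_Xe * phi)
Numerator = (0.0589 + 0.0038) * 0.46 * 3.4754e+13 = 1.002375e+12
Denominator = 2.09e-5 + 2.6e-18 * 3.4754e+13 = 1.112604e-04
Xe_eq = 1.002375e+12 / 1.112604e-04 = 9.0093e+15 /cm^3

9.0093e+15


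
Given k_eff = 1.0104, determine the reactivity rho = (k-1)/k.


rho = (k_eff - 1) / k_eff
rho = (1.0104 - 1) / 1.0104
rho = 0.010293

0.010293


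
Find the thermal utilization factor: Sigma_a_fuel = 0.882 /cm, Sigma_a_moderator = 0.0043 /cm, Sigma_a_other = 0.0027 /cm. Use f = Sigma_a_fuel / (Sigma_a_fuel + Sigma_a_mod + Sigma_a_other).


f = Sigma_a_fuel / (Sigma_a_fuel + Sigma_a_mod + Sigma_a_other)
f = 0.882 / (0.882 + 0.0043 + 0.0027)
f = 0.99213

0.99213


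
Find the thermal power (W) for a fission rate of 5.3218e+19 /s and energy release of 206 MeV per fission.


P = fission_rate * E_MeV * 1.602e-13
P = 5.3218e+19 * 206 * 1.602e-13
P = 1.7563e+09 W

1.7563e+09


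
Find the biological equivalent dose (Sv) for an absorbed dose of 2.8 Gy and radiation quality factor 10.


H = D * Q
H = 2.8 * 10
H = 28.000 Sv

28.000


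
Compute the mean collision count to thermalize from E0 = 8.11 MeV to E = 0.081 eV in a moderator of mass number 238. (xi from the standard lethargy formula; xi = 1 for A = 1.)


xi = 1 + (A-1)^2/(2A)*ln((A-1)/(A+1)) = 0.008379872 (for A = 238)
n = ln(E0/E) / xi
n = ln(8.11e6 / 0.081) / 0.008379872
n = ln(1.001235e+08) / 0.008379872 = 2198.4

2198.4


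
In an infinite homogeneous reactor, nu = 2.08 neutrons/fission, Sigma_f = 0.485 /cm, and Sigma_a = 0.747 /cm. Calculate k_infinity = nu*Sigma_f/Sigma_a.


k_inf = nu * Sigma_f / Sigma_a
k_inf = 2.08 * 0.485 / 0.747
k_inf = 1.3505

1.3505


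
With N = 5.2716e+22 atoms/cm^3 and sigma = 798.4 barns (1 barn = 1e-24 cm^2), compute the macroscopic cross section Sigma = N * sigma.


Sigma = N * sigma_barns * 1e-24
Sigma = 5.2716e+22 * 798.4 * 1e-24
Sigma = 42.088 /cm

42.088


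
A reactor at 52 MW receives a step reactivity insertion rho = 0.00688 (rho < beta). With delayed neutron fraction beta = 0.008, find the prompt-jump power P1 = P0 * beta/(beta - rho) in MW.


P1/P0 = beta / (beta - rho)
P1/P0 = 0.008 / (0.008 - 0.00688) = 7.142857
P1 = 52 * 7.142857 = 371.43 MW

371.43


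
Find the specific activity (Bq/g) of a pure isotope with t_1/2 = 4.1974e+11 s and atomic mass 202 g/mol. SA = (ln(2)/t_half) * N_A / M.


lambda = ln(2) / t_half = ln(2) / 4.1974e+11 = 1.651373e-12 /s
SA = lambda * N_A / M
SA = 1.651373e-12 * 6.022e23 / 202
SA = 4.9231e+09 Bq/g

4.9231e+09


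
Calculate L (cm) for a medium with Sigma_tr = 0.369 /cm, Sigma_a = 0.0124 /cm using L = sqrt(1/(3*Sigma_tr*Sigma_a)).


D = 1 / (3 * Sigma_tr) = 1 / (3 * 0.369) = 0.9033424 cm
L = sqrt(D / Sigma_a)
L = sqrt(0.9033424 / 0.0124)
L = 8.5352 cm

8.5352


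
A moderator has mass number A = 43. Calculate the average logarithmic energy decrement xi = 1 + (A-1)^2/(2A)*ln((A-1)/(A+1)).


xi = 1 + (A-1)^2/(2A) * ln((A-1)/(A+1))
xi = 1 + (43-1)^2/(2*43) * ln((43-1)/(43 +1))
xi = 0.045799

0.045799


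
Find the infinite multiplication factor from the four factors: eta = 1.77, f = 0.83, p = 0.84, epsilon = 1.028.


k_inf = eta * f * p * epsilon
k_inf = 1.77 * 0.83 * 0.84 * 1.028
k_inf = 1.2686

1.2686


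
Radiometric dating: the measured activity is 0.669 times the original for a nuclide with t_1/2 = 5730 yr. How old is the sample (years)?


lambda = ln(2) / t_half = ln(2) / 5730 = 1.209681e-04 /yr
t = -ln(A/A0) / lambda
t = -ln(0.669) / 1.209681e-04
t = 3323.0 yr

3323.0


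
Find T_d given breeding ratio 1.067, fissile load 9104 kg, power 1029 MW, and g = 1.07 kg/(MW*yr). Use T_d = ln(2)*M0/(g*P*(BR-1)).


Breeding gain G = BR - 1 = 1.067 - 1 = 0.067
Fissile production rate = g * P * G = 1.07 * 1029 * 0.067 = 73.76901 kg/yr
T_d = ln(2) * M0 / (g * P * G)
T_d = ln(2) * 9104 / 73.76901 = 85.543 yr

85.543


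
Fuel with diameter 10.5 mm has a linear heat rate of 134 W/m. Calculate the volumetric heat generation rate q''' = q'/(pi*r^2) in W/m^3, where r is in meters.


r = D / 2 / 1000 = 10.5 / 2 / 1000 = 0.00525 m
q''' = q' / (pi * r^2)
q''' = 134 / (pi * 0.00525^2)
q''' = 1.5475e+06 W/m^3

1.5475e+06


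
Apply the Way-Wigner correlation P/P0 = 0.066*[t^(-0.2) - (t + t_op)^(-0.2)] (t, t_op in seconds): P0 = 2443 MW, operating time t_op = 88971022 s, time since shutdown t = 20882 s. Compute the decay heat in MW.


P/P0 = 0.066 * [t^(-0.2) - (t + t_op)^(-0.2)]
P/P0 = 0.066 * [20882^(-0.2) - (20882 + 88971022)^(-0.2)]
P/P0 = 0.066 * [0.1367872 - 0.02571165] = 0.007330986
P = 2443 * 0.007330986 = 17.910 MW

17.910


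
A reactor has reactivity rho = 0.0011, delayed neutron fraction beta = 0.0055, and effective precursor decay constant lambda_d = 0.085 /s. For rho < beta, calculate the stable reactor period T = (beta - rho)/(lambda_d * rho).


T = (beta - rho) / (lambda_d * rho)
T = (0.0055 - 0.0011) / (0.085 * 0.0011)
T = 47.059 s

47.059


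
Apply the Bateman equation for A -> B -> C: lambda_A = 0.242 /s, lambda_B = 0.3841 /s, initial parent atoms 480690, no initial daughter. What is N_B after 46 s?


N_B(t) = lambda_A * N_A0 / (lambda_B - lambda_A) * [exp(-lambda_A*t) - exp(-lambda_B*t)]
exp(-0.242*46) = 1.463639e-05; exp(-0.3841*46) = 2.121410e-08
N_B = 0.242 * 480690 / (0.3841 - 0.242) * (1.463639e-05 - 2.121410e-08)
N_B = 11.964

11.964


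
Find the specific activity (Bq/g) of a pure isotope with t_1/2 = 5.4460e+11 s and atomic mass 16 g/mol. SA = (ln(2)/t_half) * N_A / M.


lambda = ln(2) / t_half = ln(2) / 5.4460e+11 = 1.272764e-12 /s
SA = lambda * N_A / M
SA = 1.272764e-12 * 6.022e23 / 16
SA = 4.7904e+10 Bq/g

4.7904e+10


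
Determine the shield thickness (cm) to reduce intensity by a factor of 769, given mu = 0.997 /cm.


x = ln(factor) / mu
x = ln(769) / 0.997
x = 6.6651 cm

6.6651


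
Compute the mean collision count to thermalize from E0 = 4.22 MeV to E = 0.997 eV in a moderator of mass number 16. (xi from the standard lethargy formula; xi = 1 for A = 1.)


xi = 1 + (A-1)^2/(2A)*ln((A-1)/(A+1)) = 0.1199467 (for A = 16)
n = ln(E0/E) / xi
n = ln(4.22e6 / 0.997) / 0.1199467
n = ln(4.232698e+06) / 0.1199467 = 127.21

127.21


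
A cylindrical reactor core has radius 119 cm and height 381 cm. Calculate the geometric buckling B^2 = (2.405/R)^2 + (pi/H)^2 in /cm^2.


B^2 = (2.405/R)^2 + (pi/H)^2
B^2 = (2.405/119)^2 + (pi/381)^2
B^2 = 4.7644e-04 /cm^2

4.7644e-04


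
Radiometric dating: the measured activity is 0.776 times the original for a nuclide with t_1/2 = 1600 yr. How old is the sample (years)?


lambda = ln(2) / t_half = ln(2) / 1600 = 4.332170e-04 /yr
t = -ln(A/A0) / lambda
t = -ln(0.776) / 4.332170e-04
t = 585.39 yr

585.39


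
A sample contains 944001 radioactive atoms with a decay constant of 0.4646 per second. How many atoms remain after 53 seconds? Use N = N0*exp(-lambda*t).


N = N0 * exp(-lambda * t)
N = 944001 * exp(-0.4646 * 53)
N = 1.9098e-05

1.9098e-05


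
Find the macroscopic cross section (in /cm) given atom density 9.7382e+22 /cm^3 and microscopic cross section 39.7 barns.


Sigma = N * sigma_barns * 1e-24
Sigma = 9.7382e+22 * 39.7 * 1e-24
Sigma = 3.8661 /cm

3.8661


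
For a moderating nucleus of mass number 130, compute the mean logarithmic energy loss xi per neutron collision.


xi = 1 + (A-1)^2/(2A) * ln((A-1)/(A+1))
xi = 1 + (130-1)^2/(2*130) * ln((130-1)/(130 +1))
xi = 0.015306

0.015306


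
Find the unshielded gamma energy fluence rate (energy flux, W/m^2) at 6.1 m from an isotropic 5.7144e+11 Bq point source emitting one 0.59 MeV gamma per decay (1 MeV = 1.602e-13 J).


psi = A * E * 1.602e-13 / (4*pi*r^2)
psi = 5.7144e+11 * 0.59 * 1.602e-13 / (4*pi*6.1^2)
psi = 1.1551e-04 W/m^2

1.1551e-04


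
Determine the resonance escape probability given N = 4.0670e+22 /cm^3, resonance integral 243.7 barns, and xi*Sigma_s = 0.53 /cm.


p = exp(-N * I * 1e-24 / (xi*Sigma_s))
p = exp(-4.0670e+22 * 243.7 * 1e-24 / 0.53)
p = 7.5590e-09

7.5590e-09


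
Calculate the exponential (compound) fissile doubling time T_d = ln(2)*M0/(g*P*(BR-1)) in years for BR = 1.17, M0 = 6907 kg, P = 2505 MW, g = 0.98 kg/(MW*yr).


Breeding gain G = BR - 1 = 1.17 - 1 = 0.17
Fissile production rate = g * P * G = 0.98 * 2505 * 0.17 = 417.333 kg/yr
T_d = ln(2) * M0 / (g * P * G)
T_d = ln(2) * 6907 / 417.333 = 11.472 yr

11.472


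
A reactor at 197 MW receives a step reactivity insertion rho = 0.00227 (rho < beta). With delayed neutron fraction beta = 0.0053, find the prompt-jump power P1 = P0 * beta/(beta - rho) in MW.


P1/P0 = beta / (beta - rho)
P1/P0 = 0.0053 / (0.0053 - 0.00227) = 1.749175
P1 = 197 * 1.749175 = 344.59 MW

344.59


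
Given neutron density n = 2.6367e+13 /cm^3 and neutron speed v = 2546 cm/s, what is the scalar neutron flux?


phi = n * v
phi = 2.6367e+13 * 2546
phi = 6.7130e+16 /cm^2/s

6.7130e+16


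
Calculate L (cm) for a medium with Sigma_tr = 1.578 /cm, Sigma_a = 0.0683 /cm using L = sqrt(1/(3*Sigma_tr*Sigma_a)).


D = 1 / (3 * Sigma_tr) = 1 / (3 * 1.578) = 0.2112379 cm
L = sqrt(D / Sigma_a)
L = sqrt(0.2112379 / 0.0683)
L = 1.7586 cm

1.7586


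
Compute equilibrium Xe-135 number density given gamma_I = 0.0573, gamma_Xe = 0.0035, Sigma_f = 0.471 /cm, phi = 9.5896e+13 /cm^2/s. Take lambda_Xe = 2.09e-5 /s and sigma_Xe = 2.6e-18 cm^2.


Xe_eq = (gamma_I + gamma_Xe) * Sigma_f * phi / (lambda_Xe + sigma_Xe * phi)
Numerator = (0.0573 + 0.0035) * 0.471 * 9.5896e+13 = 2.746155e+12
Denominator = 2.09e-5 + 2.6e-18 * 9.5896e+13 = 2.702296e-04
Xe_eq = 2.746155e+12 / 2.702296e-04 = 1.0162e+16 /cm^3

1.0162e+16


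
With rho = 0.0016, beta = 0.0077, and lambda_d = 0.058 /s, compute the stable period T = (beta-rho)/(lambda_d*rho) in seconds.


T = (beta - rho) / (lambda_d * rho)
T = (0.0077 - 0.0016) / (0.058 * 0.0016)
T = 65.733 s

65.733


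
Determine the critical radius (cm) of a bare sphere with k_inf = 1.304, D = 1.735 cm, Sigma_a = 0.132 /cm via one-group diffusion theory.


L^2 = D / Sigma_a = 1.735 / 0.132 = 13.14394 cm^2
B_m^2 = (k_inf - 1) / L^2 = (1.304 - 1) / 13.14394 = 0.02312853 /cm^2
For a bare sphere: B_g = pi/R, so R_c = pi / sqrt(B_m^2)
R_c = pi / sqrt(0.02312853) = 20.657 cm

20.657


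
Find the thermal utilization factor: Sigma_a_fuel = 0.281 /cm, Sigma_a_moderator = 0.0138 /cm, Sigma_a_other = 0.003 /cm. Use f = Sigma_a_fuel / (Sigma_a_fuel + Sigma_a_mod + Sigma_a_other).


f = Sigma_a_fuel / (Sigma_a_fuel + Sigma_a_mod + Sigma_a_other)
f = 0.281 / (0.281 + 0.0138 + 0.003)
f = 0.94359

0.94359


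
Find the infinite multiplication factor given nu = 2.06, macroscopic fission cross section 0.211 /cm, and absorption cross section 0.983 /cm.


k_inf = nu * Sigma_f / Sigma_a
k_inf = 2.06 * 0.211 / 0.983
k_inf = 0.44218

0.44218


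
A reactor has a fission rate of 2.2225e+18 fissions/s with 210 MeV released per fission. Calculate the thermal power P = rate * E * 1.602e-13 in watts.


P = fission_rate * E_MeV * 1.602e-13
P = 2.2225e+18 * 210 * 1.602e-13
P = 7.4769e+07 W

7.4769e+07


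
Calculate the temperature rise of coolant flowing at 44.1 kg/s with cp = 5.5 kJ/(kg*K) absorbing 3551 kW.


dT = Q / (m_dot * cp)
dT = 3551 / (44.1 * 5.5)
dT = 14.640 C

14.640


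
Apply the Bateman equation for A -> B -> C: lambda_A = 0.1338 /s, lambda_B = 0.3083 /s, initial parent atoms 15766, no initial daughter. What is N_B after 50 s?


N_B(t) = lambda_A * N_A0 / (lambda_B - lambda_A) * [exp(-lambda_A*t) - exp(-lambda_B*t)]
exp(-0.1338*50) = 0.001243283; exp(-0.3083*50) = 2.019996e-07
N_B = 0.1338 * 15766 / (0.3083 - 0.1338) * (0.001243283 - 2.019996e-07)
N_B = 15.027

15.027


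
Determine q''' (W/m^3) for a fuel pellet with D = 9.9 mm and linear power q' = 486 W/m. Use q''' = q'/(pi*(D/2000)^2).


r = D / 2 / 1000 = 9.9 / 2 / 1000 = 0.00495 m
q''' = q' / (pi * r^2)
q''' = 486 / (pi * 0.00495^2)
q''' = 6.3136e+06 W/m^3

6.3136e+06


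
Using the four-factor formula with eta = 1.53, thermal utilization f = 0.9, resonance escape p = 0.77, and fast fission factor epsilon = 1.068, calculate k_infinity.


k_inf = eta * f * p * epsilon
k_inf = 1.53 * 0.9 * 0.77 * 1.068
k_inf = 1.1324

1.1324


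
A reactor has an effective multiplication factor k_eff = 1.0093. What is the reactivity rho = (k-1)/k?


rho = (k_eff - 1) / k_eff
rho = (1.0093 - 1) / 1.0093
rho = 0.0092143

0.0092143


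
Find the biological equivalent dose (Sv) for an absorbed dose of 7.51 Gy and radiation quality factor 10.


H = D * Q
H = 7.51 * 10
H = 75.100 Sv

75.100


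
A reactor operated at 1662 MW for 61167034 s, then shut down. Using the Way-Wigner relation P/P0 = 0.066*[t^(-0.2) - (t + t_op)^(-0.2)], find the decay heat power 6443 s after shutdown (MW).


P/P0 = 0.066 * [t^(-0.2) - (t + t_op)^(-0.2)]
P/P0 = 0.066 * [6443^(-0.2) - (6443 + 61167034)^(-0.2)]
P/P0 = 0.066 * [0.1730543 - 0.02771324] = 0.009592510
P = 1662 * 0.009592510 = 15.943 MW

15.943


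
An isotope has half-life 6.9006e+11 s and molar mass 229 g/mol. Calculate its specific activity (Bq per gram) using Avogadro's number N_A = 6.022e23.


lambda = ln(2) / t_half = ln(2) / 6.9006e+11 = 1.004474e-12 /s
SA = lambda * N_A / M
SA = 1.004474e-12 * 6.022e23 / 229
SA = 2.6415e+09 Bq/g

2.6415e+09


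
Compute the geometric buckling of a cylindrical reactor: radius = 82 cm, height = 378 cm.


B^2 = (2.405/R)^2 + (pi/H)^2
B^2 = (2.405/82)^2 + (pi/378)^2
B^2 = 9.2928e-04 /cm^2

9.2928e-04


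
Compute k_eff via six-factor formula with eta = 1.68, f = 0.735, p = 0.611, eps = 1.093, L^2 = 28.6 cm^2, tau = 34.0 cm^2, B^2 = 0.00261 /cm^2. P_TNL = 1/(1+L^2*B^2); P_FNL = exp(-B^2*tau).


k_inf = eta*f*p*eps = 1.68*0.735*0.611*1.093 = 0.8246278
P_TNL = 1/(1 + L^2*B^2) = 1/(1 + 28.6*0.00261) = 0.9305390
P_FNL = exp(-B^2*tau) = exp(-0.00261*34.0) = 0.9150835
k_eff = k_inf * P_TNL * P_FNL = 0.8246278 * 0.9305390 * 0.9150835
k_eff = 0.70219

0.70219


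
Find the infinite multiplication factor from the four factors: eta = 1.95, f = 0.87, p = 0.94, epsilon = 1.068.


k_inf = eta * f * p * epsilon
k_inf = 1.95 * 0.87 * 0.94 * 1.068
k_inf = 1.7032

1.7032


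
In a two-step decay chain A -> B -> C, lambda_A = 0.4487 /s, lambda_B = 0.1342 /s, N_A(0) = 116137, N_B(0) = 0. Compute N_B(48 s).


N_B(t) = lambda_A * N_A0 / (lambda_B - lambda_A) * [exp(-lambda_A*t) - exp(-lambda_B*t)]
exp(-0.4487*48) = 4.429342e-10; exp(-0.1342*48) = 0.001593854
N_B = 0.4487 * 116137 / (0.1342 - 0.4487) * (4.429342e-10 - 0.001593854)
N_B = 264.09

264.09


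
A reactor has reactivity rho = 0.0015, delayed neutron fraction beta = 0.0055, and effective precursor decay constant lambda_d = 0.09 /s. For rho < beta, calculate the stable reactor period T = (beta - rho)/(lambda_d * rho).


T = (beta - rho) / (lambda_d * rho)
T = (0.0055 - 0.0015) / (0.09 * 0.0015)
T = 29.630 s

29.630


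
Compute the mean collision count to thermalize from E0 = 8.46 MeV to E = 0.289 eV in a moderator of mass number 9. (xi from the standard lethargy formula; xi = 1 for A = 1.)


xi = 1 + (A-1)^2/(2A)*ln((A-1)/(A+1)) = 0.2066007 (for A = 9)
n = ln(E0/E) / xi
n = ln(8.46e6 / 0.289) / 0.2066007
n = ln(2.927336e+07) / 0.2066007 = 83.215

83.215


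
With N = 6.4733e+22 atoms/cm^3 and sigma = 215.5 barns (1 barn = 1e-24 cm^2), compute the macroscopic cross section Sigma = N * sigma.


Sigma = N * sigma_barns * 1e-24
Sigma = 6.4733e+22 * 215.5 * 1e-24
Sigma = 13.950 /cm

13.950


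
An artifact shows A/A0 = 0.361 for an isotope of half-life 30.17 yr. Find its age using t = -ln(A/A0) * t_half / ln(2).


lambda = ln(2) / t_half = ln(2) / 30.17 = 0.02297472 /yr
t = -ln(A/A0) / lambda
t = -ln(0.361) / 0.02297472
t = 44.348 yr

44.348


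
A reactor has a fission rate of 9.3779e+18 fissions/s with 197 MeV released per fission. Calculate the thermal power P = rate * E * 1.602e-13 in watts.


P = fission_rate * E_MeV * 1.602e-13
P = 9.3779e+18 * 197 * 1.602e-13
P = 2.9596e+08 W

2.9596e+08


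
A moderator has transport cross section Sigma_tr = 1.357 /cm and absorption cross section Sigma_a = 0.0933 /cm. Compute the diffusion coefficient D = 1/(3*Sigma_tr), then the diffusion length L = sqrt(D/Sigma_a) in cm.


D = 1 / (3 * Sigma_tr) = 1 / (3 * 1.357) = 0.2456399 cm
L = sqrt(D / Sigma_a)
L = sqrt(0.2456399 / 0.0933)
L = 1.6226 cm

1.6226


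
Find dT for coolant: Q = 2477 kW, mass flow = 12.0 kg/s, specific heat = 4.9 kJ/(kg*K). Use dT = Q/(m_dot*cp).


dT = Q / (m_dot * cp)
dT = 2477 / (12.0 * 4.9)
dT = 42.126 C

42.126


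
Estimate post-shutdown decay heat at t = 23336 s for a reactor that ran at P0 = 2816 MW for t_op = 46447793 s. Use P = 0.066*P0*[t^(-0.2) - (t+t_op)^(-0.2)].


P/P0 = 0.066 * [t^(-0.2) - (t + t_op)^(-0.2)]
P/P0 = 0.066 * [23336^(-0.2) - (23336 + 46447793)^(-0.2)]
P/P0 = 0.066 * [0.1337811 - 0.02927948] = 0.006897107
P = 2816 * 0.006897107 = 19.422 MW

19.422


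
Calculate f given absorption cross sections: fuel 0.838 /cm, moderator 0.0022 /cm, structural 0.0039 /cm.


f = Sigma_a_fuel / (Sigma_a_fuel + Sigma_a_mod + Sigma_a_other)
f = 0.838 / (0.838 + 0.0022 + 0.0039)
f = 0.99277

0.99277


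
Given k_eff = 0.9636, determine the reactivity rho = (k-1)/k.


rho = (k_eff - 1) / k_eff
rho = (0.9636 - 1) / 0.9636
rho = -0.037775

-0.037775


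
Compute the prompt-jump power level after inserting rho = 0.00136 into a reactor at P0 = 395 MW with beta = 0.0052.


P1/P0 = beta / (beta - rho)
P1/P0 = 0.0052 / (0.0052 - 0.00136) = 1.354167
P1 = 395 * 1.354167 = 534.90 MW

534.90


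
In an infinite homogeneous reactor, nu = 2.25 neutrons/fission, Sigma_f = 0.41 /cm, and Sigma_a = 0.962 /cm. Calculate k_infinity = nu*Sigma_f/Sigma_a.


k_inf = nu * Sigma_f / Sigma_a
k_inf = 2.25 * 0.41 / 0.962
k_inf = 0.95894

0.95894


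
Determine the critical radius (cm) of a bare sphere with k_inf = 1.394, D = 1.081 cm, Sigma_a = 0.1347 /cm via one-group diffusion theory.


L^2 = D / Sigma_a = 1.081 / 0.1347 = 8.025241 cm^2
B_m^2 = (k_inf - 1) / L^2 = (1.394 - 1) / 8.025241 = 0.04909510 /cm^2
For a bare sphere: B_g = pi/R, so R_c = pi / sqrt(B_m^2)
R_c = pi / sqrt(0.04909510) = 14.179 cm

14.179


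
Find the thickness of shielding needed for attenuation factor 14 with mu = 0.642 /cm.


x = ln(factor) / mu
x = ln(14) / 0.642
x = 4.1107 cm

4.1107


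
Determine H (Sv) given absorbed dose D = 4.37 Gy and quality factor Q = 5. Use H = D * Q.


H = D * Q
H = 4.37 * 5
H = 21.850 Sv

21.850


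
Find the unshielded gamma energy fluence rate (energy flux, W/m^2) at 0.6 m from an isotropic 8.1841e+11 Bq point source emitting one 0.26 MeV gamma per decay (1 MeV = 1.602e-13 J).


psi = A * E * 1.602e-13 / (4*pi*r^2)
psi = 8.1841e+11 * 0.26 * 1.602e-13 / (4*pi*0.6^2)
psi = 0.0075352 W/m^2

0.0075352


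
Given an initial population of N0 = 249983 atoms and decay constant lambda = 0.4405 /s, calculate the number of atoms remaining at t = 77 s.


N = N0 * exp(-lambda * t)
N = 249983 * exp(-0.4405 * 77)
N = 4.6483e-10

4.6483e-10


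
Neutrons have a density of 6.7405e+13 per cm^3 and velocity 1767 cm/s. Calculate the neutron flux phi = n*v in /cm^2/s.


phi = n * v
phi = 6.7405e+13 * 1767
phi = 1.1910e+17 /cm^2/s

1.1910e+17


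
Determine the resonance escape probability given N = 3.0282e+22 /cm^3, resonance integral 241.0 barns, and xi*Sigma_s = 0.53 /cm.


p = exp(-N * I * 1e-24 / (xi*Sigma_s))
p = exp(-3.0282e+22 * 241.0 * 1e-24 / 0.53)
p = 1.0468e-06

1.0468e-06


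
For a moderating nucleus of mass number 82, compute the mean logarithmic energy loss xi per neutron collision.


xi = 1 + (A-1)^2/(2A) * ln((A-1)/(A+1))
xi = 1 + (82-1)^2/(2*82) * ln((82-1)/(82 +1))
xi = 0.024193

0.024193


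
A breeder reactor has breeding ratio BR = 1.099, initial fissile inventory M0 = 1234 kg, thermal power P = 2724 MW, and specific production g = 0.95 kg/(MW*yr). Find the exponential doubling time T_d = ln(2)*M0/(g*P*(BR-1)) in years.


Breeding gain G = BR - 1 = 1.099 - 1 = 0.099
Fissile production rate = g * P * G = 0.95 * 2724 * 0.099 = 256.1922 kg/yr
T_d = ln(2) * M0 / (g * P * G)
T_d = ln(2) * 1234 / 256.1922 = 3.3387 yr

3.3387


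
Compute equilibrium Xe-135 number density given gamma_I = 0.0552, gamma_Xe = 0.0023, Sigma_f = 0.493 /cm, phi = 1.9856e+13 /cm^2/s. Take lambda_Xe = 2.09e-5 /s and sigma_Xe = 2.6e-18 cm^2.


Xe_eq = (gamma_I + gamma_Xe) * Sigma_f * phi / (lambda_Xe + sigma_Xe * phi)
Numerator = (0.0552 + 0.0023) * 0.493 * 1.9856e+13 = 5.628680e+11
Denominator = 2.09e-5 + 2.6e-18 * 1.9856e+13 = 7.252560e-05
Xe_eq = 5.628680e+11 / 7.252560e-05 = 7.7610e+15 /cm^3

7.7610e+15


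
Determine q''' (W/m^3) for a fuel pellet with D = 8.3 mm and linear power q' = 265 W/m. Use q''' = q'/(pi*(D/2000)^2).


r = D / 2 / 1000 = 8.3 / 2 / 1000 = 0.00415 m
q''' = q' / (pi * r^2)
q''' = 265 / (pi * 0.00415^2)
q''' = 4.8978e+06 W/m^3

4.8978e+06


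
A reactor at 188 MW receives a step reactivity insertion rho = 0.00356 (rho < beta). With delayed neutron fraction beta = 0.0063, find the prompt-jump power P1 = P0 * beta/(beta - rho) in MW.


P1/P0 = beta / (beta - rho)
P1/P0 = 0.0063 / (0.0063 - 0.00356) = 2.299270
P1 = 188 * 2.299270 = 432.26 MW

432.26


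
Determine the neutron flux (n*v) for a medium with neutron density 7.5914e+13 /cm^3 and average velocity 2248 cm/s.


phi = n * v
phi = 7.5914e+13 * 2248
phi = 1.7065e+17 /cm^2/s

1.7065e+17


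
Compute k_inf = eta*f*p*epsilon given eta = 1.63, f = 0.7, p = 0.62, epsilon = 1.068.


k_inf = eta * f * p * epsilon
k_inf = 1.63 * 0.7 * 0.62 * 1.068
k_inf = 0.75552

0.75552


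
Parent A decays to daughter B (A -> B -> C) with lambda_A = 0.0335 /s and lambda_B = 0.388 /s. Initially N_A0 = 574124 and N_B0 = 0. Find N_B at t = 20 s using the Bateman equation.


N_B(t) = lambda_A * N_A0 / (lambda_B - lambda_A) * [exp(-lambda_A*t) - exp(-lambda_B*t)]
exp(-0.0335*20) = 0.5117086; exp(-0.388*20) = 4.264566e-04
N_B = 0.0335 * 574124 / (0.388 - 0.0335) * (0.5117086 - 4.264566e-04)
N_B = 27739

27739


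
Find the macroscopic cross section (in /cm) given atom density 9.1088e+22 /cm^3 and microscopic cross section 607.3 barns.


Sigma = N * sigma_barns * 1e-24
Sigma = 9.1088e+22 * 607.3 * 1e-24
Sigma = 55.318 /cm

55.318


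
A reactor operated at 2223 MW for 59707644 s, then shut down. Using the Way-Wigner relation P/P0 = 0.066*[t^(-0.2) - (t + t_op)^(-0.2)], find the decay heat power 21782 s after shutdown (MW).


P/P0 = 0.066 * [t^(-0.2) - (t + t_op)^(-0.2)]
P/P0 = 0.066 * [21782^(-0.2) - (21782 + 59707644)^(-0.2)]
P/P0 = 0.066 * [0.1356377 - 0.02784597] = 0.007114254
P = 2223 * 0.007114254 = 15.815 MW

15.815


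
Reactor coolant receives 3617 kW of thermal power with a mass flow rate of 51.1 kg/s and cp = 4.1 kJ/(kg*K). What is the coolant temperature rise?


dT = Q / (m_dot * cp)
dT = 3617 / (51.1 * 4.1)
dT = 17.264 C

17.264


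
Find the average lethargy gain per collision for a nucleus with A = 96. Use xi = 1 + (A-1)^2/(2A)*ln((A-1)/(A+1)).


xi = 1 + (A-1)^2/(2A) * ln((A-1)/(A+1))
xi = 1 + (96-1)^2/(2*96) * ln((96-1)/(96 +1))
xi = 0.020689

0.020689


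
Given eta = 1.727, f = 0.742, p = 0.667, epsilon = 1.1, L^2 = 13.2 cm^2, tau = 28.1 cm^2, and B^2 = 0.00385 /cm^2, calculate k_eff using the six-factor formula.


k_inf = eta*f*p*eps = 1.727*0.742*0.667*1.1 = 0.9401881
P_TNL = 1/(1 + L^2*B^2) = 1/(1 + 13.2*0.00385) = 0.9516378
P_FNL = exp(-B^2*tau) = exp(-0.00385*28.1) = 0.8974616
k_eff = k_inf * P_TNL * P_FNL = 0.9401881 * 0.9516378 * 0.8974616
k_eff = 0.80298

0.80298


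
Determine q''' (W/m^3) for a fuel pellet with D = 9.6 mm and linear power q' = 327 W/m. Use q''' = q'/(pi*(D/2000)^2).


r = D / 2 / 1000 = 9.6 / 2 / 1000 = 0.0048 m
q''' = q' / (pi * r^2)
q''' = 327 / (pi * 0.0048^2)
q''' = 4.5177e+06 W/m^3

4.5177e+06


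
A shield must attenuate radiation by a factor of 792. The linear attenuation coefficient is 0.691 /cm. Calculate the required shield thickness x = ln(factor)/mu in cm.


x = ln(factor) / mu
x = ln(792) / 0.691
x = 9.6593 cm

9.6593


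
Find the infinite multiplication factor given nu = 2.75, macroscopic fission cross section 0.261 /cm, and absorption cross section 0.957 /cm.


k_inf = nu * Sigma_f / Sigma_a
k_inf = 2.75 * 0.261 / 0.957
k_inf = 0.75000

0.75000


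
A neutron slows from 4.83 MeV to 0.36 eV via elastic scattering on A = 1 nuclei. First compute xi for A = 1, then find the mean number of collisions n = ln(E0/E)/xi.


xi = 1 + (A-1)^2/(2A)*ln((A-1)/(A+1)) = 1 (for A = 1)
n = ln(E0/E) / xi
n = ln(4.83e6 / 0.36) / 1
n = ln(1.341667e+07) / 1 = 16.412

16.412


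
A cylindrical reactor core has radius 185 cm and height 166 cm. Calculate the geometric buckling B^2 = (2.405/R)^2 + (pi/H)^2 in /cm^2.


B^2 = (2.405/R)^2 + (pi/H)^2
B^2 = (2.405/185)^2 + (pi/166)^2
B^2 = 5.2717e-04 /cm^2

5.2717e-04


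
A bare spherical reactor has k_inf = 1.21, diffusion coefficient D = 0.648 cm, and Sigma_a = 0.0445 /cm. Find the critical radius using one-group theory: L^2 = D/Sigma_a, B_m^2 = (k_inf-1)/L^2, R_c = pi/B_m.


L^2 = D / Sigma_a = 0.648 / 0.0445 = 14.56180 cm^2
B_m^2 = (k_inf - 1) / L^2 = (1.21 - 1) / 14.56180 = 0.01442129 /cm^2
For a bare sphere: B_g = pi/R, so R_c = pi / sqrt(B_m^2)
R_c = pi / sqrt(0.01442129) = 26.161 cm

26.161


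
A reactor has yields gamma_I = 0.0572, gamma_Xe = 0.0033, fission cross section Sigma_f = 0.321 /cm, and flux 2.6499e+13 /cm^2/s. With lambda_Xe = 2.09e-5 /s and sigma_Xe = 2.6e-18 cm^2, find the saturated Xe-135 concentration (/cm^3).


Xe_eq = (gamma_I + gamma_Xe) * Sigma_f * phi / (lambda_Xe + sigma_Xe * phi)
Numerator = (0.0572 + 0.0033) * 0.321 * 2.6499e+13 = 5.146238e+11
Denominator = 2.09e-5 + 2.6e-18 * 2.6499e+13 = 8.979740e-05
Xe_eq = 5.146238e+11 / 8.979740e-05 = 5.7309e+15 /cm^3

5.7309e+15


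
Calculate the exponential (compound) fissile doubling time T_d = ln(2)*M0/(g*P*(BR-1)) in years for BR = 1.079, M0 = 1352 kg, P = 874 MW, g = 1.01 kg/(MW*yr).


Breeding gain G = BR - 1 = 1.079 - 1 = 0.079
Fissile production rate = g * P * G = 1.01 * 874 * 0.079 = 69.73646 kg/yr
T_d = ln(2) * M0 / (g * P * G)
T_d = ln(2) * 1352 / 69.73646 = 13.438 yr

13.438


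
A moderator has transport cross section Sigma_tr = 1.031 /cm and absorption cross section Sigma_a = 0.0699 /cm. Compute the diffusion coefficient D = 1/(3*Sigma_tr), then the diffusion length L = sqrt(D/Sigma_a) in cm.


D = 1 / (3 * Sigma_tr) = 1 / (3 * 1.031) = 0.3233107 cm
L = sqrt(D / Sigma_a)
L = sqrt(0.3233107 / 0.0699)
L = 2.1507 cm

2.1507


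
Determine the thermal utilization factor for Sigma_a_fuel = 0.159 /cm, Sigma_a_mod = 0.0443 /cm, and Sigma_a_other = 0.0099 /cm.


f = Sigma_a_fuel / (Sigma_a_fuel + Sigma_a_mod + Sigma_a_other)
f = 0.159 / (0.159 + 0.0443 + 0.0099)
f = 0.74578

0.74578


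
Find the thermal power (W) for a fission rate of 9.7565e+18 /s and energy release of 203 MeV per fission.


P = fission_rate * E_MeV * 1.602e-13
P = 9.7565e+18 * 203 * 1.602e-13
P = 3.1729e+08 W

3.1729e+08


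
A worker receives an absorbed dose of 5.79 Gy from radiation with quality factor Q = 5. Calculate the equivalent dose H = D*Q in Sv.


H = D * Q
H = 5.79 * 5
H = 28.950 Sv

28.950


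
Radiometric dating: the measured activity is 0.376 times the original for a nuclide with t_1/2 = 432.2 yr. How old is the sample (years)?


lambda = ln(2) / t_half = ln(2) / 432.2 = 0.001603765 /yr
t = -ln(A/A0) / lambda
t = -ln(0.376) / 0.001603765
t = 609.92 yr

609.92


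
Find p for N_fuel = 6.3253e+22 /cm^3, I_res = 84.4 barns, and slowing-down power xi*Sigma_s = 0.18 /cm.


p = exp(-N * I * 1e-24 / (xi*Sigma_s))
p = exp(-6.3253e+22 * 84.4 * 1e-24 / 0.18)
p = 1.3165e-13

1.3165e-13


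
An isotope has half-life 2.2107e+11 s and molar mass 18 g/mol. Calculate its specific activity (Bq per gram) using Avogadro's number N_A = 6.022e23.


lambda = ln(2) / t_half = ln(2) / 2.2107e+11 = 3.135419e-12 /s
SA = lambda * N_A / M
SA = 3.135419e-12 * 6.022e23 / 18
SA = 1.0490e+11 Bq/g

1.0490e+11


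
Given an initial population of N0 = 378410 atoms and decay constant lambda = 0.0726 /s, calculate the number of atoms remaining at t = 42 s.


N = N0 * exp(-lambda * t)
N = 378410 * exp(-0.0726 * 42)
N = 17935

17935


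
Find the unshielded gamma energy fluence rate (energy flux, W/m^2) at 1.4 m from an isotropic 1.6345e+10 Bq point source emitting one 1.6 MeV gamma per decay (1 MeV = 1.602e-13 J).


psi = A * E * 1.602e-13 / (4*pi*r^2)
psi = 1.6345e+10 * 1.6 * 1.602e-13 / (4*pi*1.4^2)
psi = 1.7010e-04 W/m^2

1.7010e-04


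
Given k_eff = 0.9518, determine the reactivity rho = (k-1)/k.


rho = (k_eff - 1) / k_eff
rho = (0.9518 - 1) / 0.9518
rho = -0.050641

-0.050641


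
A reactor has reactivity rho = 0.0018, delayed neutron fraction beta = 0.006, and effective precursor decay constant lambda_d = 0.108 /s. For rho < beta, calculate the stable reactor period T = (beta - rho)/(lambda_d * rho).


T = (beta - rho) / (lambda_d * rho)
T = (0.006 - 0.0018) / (0.108 * 0.0018)
T = 21.605 s

21.605


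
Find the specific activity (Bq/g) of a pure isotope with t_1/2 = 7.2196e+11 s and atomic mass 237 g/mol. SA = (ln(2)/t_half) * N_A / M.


lambda = ln(2) / t_half = ln(2) / 7.2196e+11 = 9.600908e-13 /s
SA = lambda * N_A / M
SA = 9.600908e-13 * 6.022e23 / 237
SA = 2.4395e+09 Bq/g

2.4395e+09


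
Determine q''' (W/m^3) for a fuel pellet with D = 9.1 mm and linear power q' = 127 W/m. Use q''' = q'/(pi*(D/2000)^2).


r = D / 2 / 1000 = 9.1 / 2 / 1000 = 0.00455 m
q''' = q' / (pi * r^2)
q''' = 127 / (pi * 0.00455^2)
q''' = 1.9527e+06 W/m^3

1.9527e+06


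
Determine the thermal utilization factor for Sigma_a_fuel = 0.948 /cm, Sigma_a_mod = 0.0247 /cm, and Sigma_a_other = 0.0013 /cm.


f = Sigma_a_fuel / (Sigma_a_fuel + Sigma_a_mod + Sigma_a_other)
f = 0.948 / (0.948 + 0.0247 + 0.0013)
f = 0.97331

0.97331


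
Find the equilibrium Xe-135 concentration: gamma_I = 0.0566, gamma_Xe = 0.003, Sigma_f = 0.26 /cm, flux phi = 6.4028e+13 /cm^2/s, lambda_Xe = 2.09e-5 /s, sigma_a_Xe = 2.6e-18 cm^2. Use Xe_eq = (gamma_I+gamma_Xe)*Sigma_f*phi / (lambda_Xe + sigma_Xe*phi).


Xe_eq = (gamma_I + gamma_Xe) * Sigma_f * phi / (lambda_Xe + sigma_Xe * phi)
Numerator = (0.0566 + 0.003) * 0.26 * 6.4028e+13 = 9.921779e+11
Denominator = 2.09e-5 + 2.6e-18 * 6.4028e+13 = 1.873728e-04
Xe_eq = 9.921779e+11 / 1.873728e-04 = 5.2952e+15 /cm^3

5.2952e+15


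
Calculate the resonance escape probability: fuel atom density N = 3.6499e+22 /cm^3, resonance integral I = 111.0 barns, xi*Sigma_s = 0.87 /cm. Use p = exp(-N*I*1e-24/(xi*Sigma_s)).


p = exp(-N * I * 1e-24 / (xi*Sigma_s))
p = exp(-3.6499e+22 * 111.0 * 1e-24 / 0.87)
p = 0.0094971

0.0094971


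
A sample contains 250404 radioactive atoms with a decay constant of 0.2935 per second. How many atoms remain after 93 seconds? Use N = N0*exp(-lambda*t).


N = N0 * exp(-lambda * t)
N = 250404 * exp(-0.2935 * 93)
N = 3.5023e-07

3.5023e-07


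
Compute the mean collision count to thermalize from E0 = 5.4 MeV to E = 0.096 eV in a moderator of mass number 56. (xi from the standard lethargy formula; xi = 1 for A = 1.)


xi = 1 + (A-1)^2/(2A)*ln((A-1)/(A+1)) = 0.03529286 (for A = 56)
n = ln(E0/E) / xi
n = ln(5.4e6 / 0.096) / 0.03529286
n = ln(5.625000e+07) / 0.03529286 = 505.64

505.64


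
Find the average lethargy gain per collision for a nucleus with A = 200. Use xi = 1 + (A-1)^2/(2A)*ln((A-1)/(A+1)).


xi = 1 + (A-1)^2/(2A) * ln((A-1)/(A+1))
xi = 1 + (200-1)^2/(2*200) * ln((200-1)/(200 +1))
xi = 0.0099667

0.0099667


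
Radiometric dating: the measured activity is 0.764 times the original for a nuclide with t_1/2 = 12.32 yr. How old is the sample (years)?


lambda = ln(2) / t_half = ln(2) / 12.32 = 0.05626195 /yr
t = -ln(A/A0) / lambda
t = -ln(0.764) / 0.05626195
t = 4.7845 yr

4.7845


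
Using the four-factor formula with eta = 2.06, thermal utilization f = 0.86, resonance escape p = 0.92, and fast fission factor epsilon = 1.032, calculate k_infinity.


k_inf = eta * f * p * epsilon
k_inf = 2.06 * 0.86 * 0.92 * 1.032
k_inf = 1.6820

1.6820


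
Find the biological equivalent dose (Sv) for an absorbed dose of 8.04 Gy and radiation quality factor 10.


H = D * Q
H = 8.04 * 10
H = 80.400 Sv

80.400


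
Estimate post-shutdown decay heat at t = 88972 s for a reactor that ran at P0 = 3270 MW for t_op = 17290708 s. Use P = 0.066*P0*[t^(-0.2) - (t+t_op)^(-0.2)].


P/P0 = 0.066 * [t^(-0.2) - (t + t_op)^(-0.2)]
P/P0 = 0.066 * [88972^(-0.2) - (88972 + 17290708)^(-0.2)]
P/P0 = 0.066 * [0.1023645 - 0.03564443] = 0.004403525
P = 3270 * 0.004403525 = 14.400 MW

14.400


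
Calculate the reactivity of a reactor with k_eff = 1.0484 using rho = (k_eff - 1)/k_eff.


rho = (k_eff - 1) / k_eff
rho = (1.0484 - 1) / 1.0484
rho = 0.046166

0.046166


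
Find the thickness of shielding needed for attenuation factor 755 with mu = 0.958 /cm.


x = ln(factor) / mu
x = ln(755) / 0.958
x = 6.9172 cm

6.9172


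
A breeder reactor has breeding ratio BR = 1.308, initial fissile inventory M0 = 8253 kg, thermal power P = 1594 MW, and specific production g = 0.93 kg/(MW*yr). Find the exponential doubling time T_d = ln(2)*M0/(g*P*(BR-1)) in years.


Breeding gain G = BR - 1 = 1.308 - 1 = 0.308
Fissile production rate = g * P * G = 0.93 * 1594 * 0.308 = 456.58536 kg/yr
T_d = ln(2) * M0 / (g * P * G)
T_d = ln(2) * 8253 / 456.58536 = 12.529 yr

12.529


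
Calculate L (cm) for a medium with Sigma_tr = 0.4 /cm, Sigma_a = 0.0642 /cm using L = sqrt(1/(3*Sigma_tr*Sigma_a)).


D = 1 / (3 * Sigma_tr) = 1 / (3 * 0.4) = 0.8333333 cm
L = sqrt(D / Sigma_a)
L = sqrt(0.8333333 / 0.0642)
L = 3.6028 cm

3.6028


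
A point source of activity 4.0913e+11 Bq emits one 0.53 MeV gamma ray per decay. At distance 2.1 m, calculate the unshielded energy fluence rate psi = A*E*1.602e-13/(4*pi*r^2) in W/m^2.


psi = A * E * 1.602e-13 / (4*pi*r^2)
psi = 4.0913e+11 * 0.53 * 1.602e-13 / (4*pi*2.1^2)
psi = 6.2683e-04 W/m^2

6.2683e-04


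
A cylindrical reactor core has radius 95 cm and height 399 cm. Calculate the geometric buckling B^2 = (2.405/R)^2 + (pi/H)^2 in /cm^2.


B^2 = (2.405/R)^2 + (pi/H)^2
B^2 = (2.405/95)^2 + (pi/399)^2
B^2 = 7.0288e-04 /cm^2

7.0288e-04


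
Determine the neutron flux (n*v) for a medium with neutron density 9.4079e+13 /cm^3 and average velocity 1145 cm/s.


phi = n * v
phi = 9.4079e+13 * 1145
phi = 1.0772e+17 /cm^2/s

1.0772e+17


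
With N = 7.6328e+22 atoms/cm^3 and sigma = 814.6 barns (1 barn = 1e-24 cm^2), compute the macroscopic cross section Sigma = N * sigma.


Sigma = N * sigma_barns * 1e-24
Sigma = 7.6328e+22 * 814.6 * 1e-24
Sigma = 62.177 /cm

62.177


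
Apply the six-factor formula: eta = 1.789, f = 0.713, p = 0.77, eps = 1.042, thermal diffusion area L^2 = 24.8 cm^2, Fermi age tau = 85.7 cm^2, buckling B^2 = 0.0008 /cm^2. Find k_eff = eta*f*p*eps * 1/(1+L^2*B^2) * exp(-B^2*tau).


k_inf = eta*f*p*eps = 1.789*0.713*0.77*1.042 = 1.023430
P_TNL = 1/(1 + L^2*B^2) = 1/(1 + 24.8*0.0008) = 0.9805460
P_FNL = exp(-B^2*tau) = exp(-0.0008*85.7) = 0.9337374
k_eff = k_inf * P_TNL * P_FNL = 1.023430 * 0.9805460 * 0.9337374
k_eff = 0.93702

0.93702


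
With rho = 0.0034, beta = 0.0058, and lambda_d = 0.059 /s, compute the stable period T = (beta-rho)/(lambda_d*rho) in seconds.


T = (beta - rho) / (lambda_d * rho)
T = (0.0058 - 0.0034) / (0.059 * 0.0034)
T = 11.964 s

11.964


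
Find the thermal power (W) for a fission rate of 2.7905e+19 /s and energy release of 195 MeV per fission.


P = fission_rate * E_MeV * 1.602e-13
P = 2.7905e+19 * 195 * 1.602e-13
P = 8.7172e+08 W

8.7172e+08


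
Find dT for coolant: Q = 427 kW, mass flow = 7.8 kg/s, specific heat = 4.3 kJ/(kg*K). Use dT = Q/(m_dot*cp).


dT = Q / (m_dot * cp)
dT = 427 / (7.8 * 4.3)
dT = 12.731 C

12.731


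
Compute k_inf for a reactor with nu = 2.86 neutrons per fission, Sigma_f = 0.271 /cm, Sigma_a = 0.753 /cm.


k_inf = nu * Sigma_f / Sigma_a
k_inf = 2.86 * 0.271 / 0.753
k_inf = 1.0293

1.0293


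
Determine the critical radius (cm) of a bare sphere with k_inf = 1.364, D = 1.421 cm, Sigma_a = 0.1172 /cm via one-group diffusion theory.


L^2 = D / Sigma_a = 1.421 / 0.1172 = 12.12457 cm^2
B_m^2 = (k_inf - 1) / L^2 = (1.364 - 1) / 12.12457 = 0.03002168 /cm^2
For a bare sphere: B_g = pi/R, so R_c = pi / sqrt(B_m^2)
R_c = pi / sqrt(0.03002168) = 18.131 cm

18.131


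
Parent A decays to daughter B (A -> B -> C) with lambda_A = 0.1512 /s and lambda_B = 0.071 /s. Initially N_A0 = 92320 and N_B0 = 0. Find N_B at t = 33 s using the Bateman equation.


N_B(t) = lambda_A * N_A0 / (lambda_B - lambda_A) * [exp(-lambda_A*t) - exp(-lambda_B*t)]
exp(-0.1512*33) = 0.006808387; exp(-0.071*33) = 0.09603909
N_B = 0.1512 * 92320 / (0.071 - 0.1512) * (0.006808387 - 0.09603909)
N_B = 15531

15531


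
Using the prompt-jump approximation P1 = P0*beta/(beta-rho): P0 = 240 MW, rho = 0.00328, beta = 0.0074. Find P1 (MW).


P1/P0 = beta / (beta - rho)
P1/P0 = 0.0074 / (0.0074 - 0.00328) = 1.796117
P1 = 240 * 1.796117 = 431.07 MW

431.07
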